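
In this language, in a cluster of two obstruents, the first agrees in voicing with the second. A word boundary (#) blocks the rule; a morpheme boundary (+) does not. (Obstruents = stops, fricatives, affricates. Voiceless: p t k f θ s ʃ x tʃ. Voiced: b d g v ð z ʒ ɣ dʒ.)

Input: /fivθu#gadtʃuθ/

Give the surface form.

[fifθu#gattʃuθ]

/v/ before /θ/ (voiceless) → [f]
/d/ before /tʃ/ (voiceless) → [t]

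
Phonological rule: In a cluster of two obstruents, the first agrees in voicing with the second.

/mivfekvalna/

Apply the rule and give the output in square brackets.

[miffegvalna]

/v/ before /f/ (voiceless) → [f]
/k/ before /v/ (voiced) → [g]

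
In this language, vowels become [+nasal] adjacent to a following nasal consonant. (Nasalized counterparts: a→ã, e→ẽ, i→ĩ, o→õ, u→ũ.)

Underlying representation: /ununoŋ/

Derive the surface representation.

/u/ before nasal /n/ → [ũ]
/u/ before nasal /n/ → [ũ]
/o/ before nasal /ŋ/ → [õ]

[ũnũnõŋ]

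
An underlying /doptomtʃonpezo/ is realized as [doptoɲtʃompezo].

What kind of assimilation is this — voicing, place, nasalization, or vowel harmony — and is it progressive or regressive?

place assimilation, regressive

/m/→[ɲ] /n/→[m].
Each target copies a feature from the following segment, so the direction is regressive.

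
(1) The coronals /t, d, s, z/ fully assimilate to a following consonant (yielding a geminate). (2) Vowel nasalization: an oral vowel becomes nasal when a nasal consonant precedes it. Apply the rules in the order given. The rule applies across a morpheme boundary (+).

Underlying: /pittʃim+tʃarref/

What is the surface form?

Rule 1: /t/ before /tʃ/ → [tʃ] (total assimilation)
After rule 1: pitʃtʃim+tʃarref
Rule 2: no segment meets the rule's conditions; no change.

[pitʃtʃim+tʃarref]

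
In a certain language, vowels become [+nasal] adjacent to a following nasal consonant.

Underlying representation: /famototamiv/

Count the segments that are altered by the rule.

/a/ before nasal /m/ → [ã]
/a/ before nasal /m/ → [ã]
2 segments change.

2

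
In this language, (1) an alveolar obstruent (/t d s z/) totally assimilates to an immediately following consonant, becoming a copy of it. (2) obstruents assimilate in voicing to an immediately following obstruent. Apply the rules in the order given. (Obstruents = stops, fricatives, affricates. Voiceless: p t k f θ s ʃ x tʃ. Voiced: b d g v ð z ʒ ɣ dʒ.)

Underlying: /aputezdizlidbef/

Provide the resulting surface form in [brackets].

Rule 1: /z/ before /d/ → [d] (total assimilation)
Rule 1: /z/ before /l/ → [l] (total assimilation)
Rule 1: /d/ before /b/ → [b] (total assimilation)
After rule 1: aputeddillibbef
Rule 2: no segment meets the rule's conditions; no change.

[aputeddillibbef]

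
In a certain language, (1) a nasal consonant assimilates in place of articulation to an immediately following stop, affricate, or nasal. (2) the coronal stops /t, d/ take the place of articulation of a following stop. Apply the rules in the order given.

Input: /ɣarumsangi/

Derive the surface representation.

[ɣarumsaŋgi]

Rule 1: /n/ before /g/ (velar) → [ŋ]
After rule 1: ɣarumsaŋgi
Rule 2: no segment meets the rule's conditions; no change.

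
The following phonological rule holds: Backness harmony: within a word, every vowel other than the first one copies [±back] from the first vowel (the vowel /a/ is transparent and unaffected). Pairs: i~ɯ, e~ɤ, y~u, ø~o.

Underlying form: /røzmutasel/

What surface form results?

[røzmytasel]

/u/ harmonizes with /ø/ ([-back]) → [y]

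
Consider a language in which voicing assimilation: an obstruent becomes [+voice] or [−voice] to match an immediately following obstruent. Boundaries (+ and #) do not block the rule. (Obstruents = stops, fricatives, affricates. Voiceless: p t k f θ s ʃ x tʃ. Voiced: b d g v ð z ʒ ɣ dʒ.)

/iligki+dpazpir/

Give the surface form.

[ilikki+tpaspir]

/g/ before /k/ (voiceless) → [k]
/d/ before /p/ (voiceless) → [t]
/z/ before /p/ (voiceless) → [s]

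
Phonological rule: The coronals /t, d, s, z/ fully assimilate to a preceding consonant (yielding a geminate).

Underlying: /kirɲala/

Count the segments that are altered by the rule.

No segment meets the rule's conditions.

0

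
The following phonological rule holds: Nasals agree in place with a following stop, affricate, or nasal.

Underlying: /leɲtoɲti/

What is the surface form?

[lentonti]

/ɲ/ before /t/ (alveolar) → [n]
/ɲ/ before /t/ (alveolar) → [n]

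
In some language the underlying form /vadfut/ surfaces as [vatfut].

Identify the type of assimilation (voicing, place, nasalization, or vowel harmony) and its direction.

/d/→[t].
Each target copies a feature from the following segment, so the direction is regressive.

voicing assimilation, regressive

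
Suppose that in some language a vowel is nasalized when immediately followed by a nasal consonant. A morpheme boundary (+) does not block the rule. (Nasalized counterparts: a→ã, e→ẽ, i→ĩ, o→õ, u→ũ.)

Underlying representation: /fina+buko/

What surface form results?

[fĩna+buko]

/i/ before nasal /n/ → [ĩ]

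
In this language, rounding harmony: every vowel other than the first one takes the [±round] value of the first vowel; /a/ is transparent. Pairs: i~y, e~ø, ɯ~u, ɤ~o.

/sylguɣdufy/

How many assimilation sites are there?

0

No segment meets the rule's conditions.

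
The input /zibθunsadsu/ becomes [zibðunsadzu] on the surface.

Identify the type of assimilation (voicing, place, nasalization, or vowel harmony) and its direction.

/θ/→[ð] /s/→[z].
Each target copies a feature from the preceding segment, so the direction is progressive.

voicing assimilation, progressive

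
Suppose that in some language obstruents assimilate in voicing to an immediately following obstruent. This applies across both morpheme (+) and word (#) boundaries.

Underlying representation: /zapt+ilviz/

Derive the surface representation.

[zapt+ilviz]

no segment meets the rule's conditions; no change.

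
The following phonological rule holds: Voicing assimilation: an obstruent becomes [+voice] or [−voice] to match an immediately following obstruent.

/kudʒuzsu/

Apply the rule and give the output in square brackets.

/z/ before /s/ (voiceless) → [s]

[kudʒussu]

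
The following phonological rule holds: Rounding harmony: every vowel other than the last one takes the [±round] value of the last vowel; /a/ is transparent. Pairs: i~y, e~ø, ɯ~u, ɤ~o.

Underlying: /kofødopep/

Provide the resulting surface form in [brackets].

[kɤfedɤpep]

/o/ harmonizes with /e/ ([-round]) → [ɤ]
/ø/ harmonizes with /e/ ([-round]) → [e]
/o/ harmonizes with /e/ ([-round]) → [ɤ]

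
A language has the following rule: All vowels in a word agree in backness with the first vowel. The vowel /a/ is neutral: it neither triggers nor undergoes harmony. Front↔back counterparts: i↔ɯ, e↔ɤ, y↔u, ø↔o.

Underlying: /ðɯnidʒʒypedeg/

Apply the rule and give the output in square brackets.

/i/ harmonizes with /ɯ/ ([+back]) → [ɯ]
/y/ harmonizes with /ɯ/ ([+back]) → [u]
/e/ harmonizes with /ɯ/ ([+back]) → [ɤ]
/e/ harmonizes with /ɯ/ ([+back]) → [ɤ]

[ðɯnɯdʒʒupɤdɤg]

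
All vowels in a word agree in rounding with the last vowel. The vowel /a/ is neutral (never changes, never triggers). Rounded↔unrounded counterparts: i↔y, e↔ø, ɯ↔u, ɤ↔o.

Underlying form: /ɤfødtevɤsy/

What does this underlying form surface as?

/ɤ/ harmonizes with /y/ ([+round]) → [o]
/e/ harmonizes with /y/ ([+round]) → [ø]
/ɤ/ harmonizes with /y/ ([+round]) → [o]

[ofødtøvosy]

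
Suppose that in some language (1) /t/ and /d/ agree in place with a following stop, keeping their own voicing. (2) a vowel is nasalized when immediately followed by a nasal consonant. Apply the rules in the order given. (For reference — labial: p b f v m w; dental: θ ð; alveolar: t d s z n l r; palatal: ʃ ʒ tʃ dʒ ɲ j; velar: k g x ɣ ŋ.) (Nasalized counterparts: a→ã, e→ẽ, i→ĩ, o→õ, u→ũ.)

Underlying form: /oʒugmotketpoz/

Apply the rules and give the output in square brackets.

Rule 1: /t/ before /k/ (velar) → [k]
Rule 1: /t/ before /p/ (labial) → [p]
After rule 1: oʒugmokkeppoz
Rule 2: no segment meets the rule's conditions; no change.

[oʒugmokkeppoz]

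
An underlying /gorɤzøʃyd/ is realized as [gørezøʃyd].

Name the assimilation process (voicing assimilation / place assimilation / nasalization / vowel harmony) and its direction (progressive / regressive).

vowel harmony, regressive

/o/→[ø] /ɤ/→[e].
Vowels agree with the last vowel, so the harmony is regressive.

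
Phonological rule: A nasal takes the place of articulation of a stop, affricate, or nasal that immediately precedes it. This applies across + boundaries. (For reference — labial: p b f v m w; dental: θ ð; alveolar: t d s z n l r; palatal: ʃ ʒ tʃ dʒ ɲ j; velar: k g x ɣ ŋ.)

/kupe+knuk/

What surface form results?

/n/ after /k/ (velar) → [ŋ]

[kupe+kŋuk]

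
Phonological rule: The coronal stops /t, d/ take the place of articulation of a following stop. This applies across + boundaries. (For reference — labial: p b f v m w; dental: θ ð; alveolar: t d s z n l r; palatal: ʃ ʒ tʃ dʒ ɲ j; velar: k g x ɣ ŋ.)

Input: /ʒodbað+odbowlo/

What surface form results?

/d/ before /b/ (labial) → [b]
/d/ before /b/ (labial) → [b]

[ʒobbað+obbowlo]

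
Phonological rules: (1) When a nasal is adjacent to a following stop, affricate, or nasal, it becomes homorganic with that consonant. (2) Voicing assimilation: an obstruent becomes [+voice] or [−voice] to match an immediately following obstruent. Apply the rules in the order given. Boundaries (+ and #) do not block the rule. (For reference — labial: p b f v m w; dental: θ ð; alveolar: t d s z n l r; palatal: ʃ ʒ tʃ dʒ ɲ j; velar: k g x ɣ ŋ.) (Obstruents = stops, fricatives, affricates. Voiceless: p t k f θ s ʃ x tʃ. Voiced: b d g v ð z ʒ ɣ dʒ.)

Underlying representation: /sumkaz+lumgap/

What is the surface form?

[suŋkaz+luŋgap]

Rule 1: /m/ before /k/ (velar) → [ŋ]
Rule 1: /m/ before /g/ (velar) → [ŋ]
After rule 1: suŋkaz+luŋgap
Rule 2: no segment meets the rule's conditions; no change.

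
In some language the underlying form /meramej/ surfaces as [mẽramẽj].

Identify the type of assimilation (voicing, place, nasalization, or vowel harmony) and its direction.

nasalization, progressive

/e/→[ẽ] /e/→[ẽ].
Each target copies a feature from the preceding segment, so the direction is progressive.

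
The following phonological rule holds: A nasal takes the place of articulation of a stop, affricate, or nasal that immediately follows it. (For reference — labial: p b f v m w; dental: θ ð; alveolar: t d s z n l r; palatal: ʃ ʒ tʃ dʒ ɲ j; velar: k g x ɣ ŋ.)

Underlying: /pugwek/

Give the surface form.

[pugwek]

no segment meets the rule's conditions; no change.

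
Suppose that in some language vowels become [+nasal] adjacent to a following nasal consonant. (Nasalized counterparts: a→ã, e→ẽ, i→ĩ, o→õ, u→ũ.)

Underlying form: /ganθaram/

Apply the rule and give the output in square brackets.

[gãnθarãm]

/a/ before nasal /n/ → [ã]
/a/ before nasal /m/ → [ã]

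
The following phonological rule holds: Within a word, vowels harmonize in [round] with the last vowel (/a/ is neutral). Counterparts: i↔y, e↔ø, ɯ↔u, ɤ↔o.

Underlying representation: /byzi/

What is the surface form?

/y/ harmonizes with /i/ ([-round]) → [i]

[bizi]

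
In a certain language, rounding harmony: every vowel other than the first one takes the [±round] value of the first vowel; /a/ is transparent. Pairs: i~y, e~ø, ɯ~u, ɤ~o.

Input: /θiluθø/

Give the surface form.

/u/ harmonizes with /i/ ([-round]) → [ɯ]
/ø/ harmonizes with /i/ ([-round]) → [e]

[θilɯθe]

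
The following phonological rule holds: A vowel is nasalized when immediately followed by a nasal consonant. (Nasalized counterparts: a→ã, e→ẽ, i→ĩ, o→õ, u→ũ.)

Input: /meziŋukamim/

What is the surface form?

[mezĩŋukãmĩm]

/i/ before nasal /ŋ/ → [ĩ]
/a/ before nasal /m/ → [ã]
/i/ before nasal /m/ → [ĩ]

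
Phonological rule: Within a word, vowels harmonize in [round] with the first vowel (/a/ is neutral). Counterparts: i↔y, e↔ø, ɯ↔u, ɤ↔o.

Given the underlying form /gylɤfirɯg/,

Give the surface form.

/ɤ/ harmonizes with /y/ ([+round]) → [o]
/i/ harmonizes with /y/ ([+round]) → [y]
/ɯ/ harmonizes with /y/ ([+round]) → [u]

[gylofyrug]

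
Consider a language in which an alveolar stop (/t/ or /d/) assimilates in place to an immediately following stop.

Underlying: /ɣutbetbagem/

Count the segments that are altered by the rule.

/t/ before /b/ (labial) → [p]
/t/ before /b/ (labial) → [p]
2 segments change.

2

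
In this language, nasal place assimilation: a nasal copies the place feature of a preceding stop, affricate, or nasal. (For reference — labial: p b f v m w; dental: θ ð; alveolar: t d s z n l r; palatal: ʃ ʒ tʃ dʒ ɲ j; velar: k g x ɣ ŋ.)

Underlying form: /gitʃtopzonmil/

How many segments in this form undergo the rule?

1

/m/ after /n/ (alveolar) → [n]
1 segment changes.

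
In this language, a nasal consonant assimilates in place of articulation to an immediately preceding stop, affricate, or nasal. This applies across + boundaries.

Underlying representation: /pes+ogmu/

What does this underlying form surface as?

/m/ after /g/ (velar) → [ŋ]

[pes+ogŋu]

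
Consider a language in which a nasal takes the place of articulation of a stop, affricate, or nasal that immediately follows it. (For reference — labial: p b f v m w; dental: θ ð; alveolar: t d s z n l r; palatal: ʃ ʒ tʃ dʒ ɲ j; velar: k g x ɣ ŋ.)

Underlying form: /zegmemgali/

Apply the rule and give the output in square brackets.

/m/ before /g/ (velar) → [ŋ]

[zegmeŋgali]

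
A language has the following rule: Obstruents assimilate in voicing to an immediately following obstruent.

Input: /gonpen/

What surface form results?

[gonpen]

no segment meets the rule's conditions; no change.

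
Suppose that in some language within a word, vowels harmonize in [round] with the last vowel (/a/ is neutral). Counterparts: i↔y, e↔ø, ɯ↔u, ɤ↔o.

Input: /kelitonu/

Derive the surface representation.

/e/ harmonizes with /u/ ([+round]) → [ø]
/i/ harmonizes with /u/ ([+round]) → [y]

[kølytonu]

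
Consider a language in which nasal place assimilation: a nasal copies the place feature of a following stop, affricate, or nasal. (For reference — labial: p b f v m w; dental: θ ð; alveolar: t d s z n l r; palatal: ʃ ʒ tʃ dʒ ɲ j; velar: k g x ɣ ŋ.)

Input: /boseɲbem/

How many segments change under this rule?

/ɲ/ before /b/ (labial) → [m]
1 segment changes.

1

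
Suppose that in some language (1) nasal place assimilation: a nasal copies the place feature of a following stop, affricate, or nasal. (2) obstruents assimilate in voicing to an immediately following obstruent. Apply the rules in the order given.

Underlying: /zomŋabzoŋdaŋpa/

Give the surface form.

Rule 1: /m/ before /ŋ/ (velar) → [ŋ]
Rule 1: /ŋ/ before /d/ (alveolar) → [n]
Rule 1: /ŋ/ before /p/ (labial) → [m]
After rule 1: zoŋŋabzondampa
Rule 2: no segment meets the rule's conditions; no change.

[zoŋŋabzondampa]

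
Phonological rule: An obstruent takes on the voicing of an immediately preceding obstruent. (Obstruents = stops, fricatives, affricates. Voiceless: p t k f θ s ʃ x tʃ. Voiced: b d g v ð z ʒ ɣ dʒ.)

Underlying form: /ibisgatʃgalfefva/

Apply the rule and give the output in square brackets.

/g/ after /s/ (voiceless) → [k]
/g/ after /tʃ/ (voiceless) → [k]
/v/ after /f/ (voiceless) → [f]

[ibiskatʃkalfeffa]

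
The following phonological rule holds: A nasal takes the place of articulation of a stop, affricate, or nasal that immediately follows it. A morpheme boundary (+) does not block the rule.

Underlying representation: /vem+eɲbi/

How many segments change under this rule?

1

/ɲ/ before /b/ (labial) → [m]
1 segment changes.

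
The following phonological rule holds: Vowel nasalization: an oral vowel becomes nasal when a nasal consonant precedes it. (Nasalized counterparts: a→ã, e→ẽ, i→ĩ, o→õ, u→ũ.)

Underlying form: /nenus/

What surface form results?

/e/ after nasal /n/ → [ẽ]
/u/ after nasal /n/ → [ũ]

[nẽnũs]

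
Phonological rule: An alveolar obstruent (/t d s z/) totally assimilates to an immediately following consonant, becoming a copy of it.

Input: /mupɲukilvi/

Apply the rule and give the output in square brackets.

[mupɲukilvi]

no segment meets the rule's conditions; no change.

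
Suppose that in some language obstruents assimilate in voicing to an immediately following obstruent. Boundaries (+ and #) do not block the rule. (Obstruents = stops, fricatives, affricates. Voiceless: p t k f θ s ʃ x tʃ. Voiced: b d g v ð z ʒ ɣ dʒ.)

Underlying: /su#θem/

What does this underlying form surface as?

no segment meets the rule's conditions; no change.

[su#θem]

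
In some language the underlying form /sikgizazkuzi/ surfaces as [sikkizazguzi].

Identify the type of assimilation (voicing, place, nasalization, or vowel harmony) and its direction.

voicing assimilation, progressive

/g/→[k] /k/→[g].
Each target copies a feature from the preceding segment, so the direction is progressive.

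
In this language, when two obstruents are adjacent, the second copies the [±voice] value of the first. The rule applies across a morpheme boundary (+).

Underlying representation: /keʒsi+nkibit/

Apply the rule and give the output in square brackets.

[keʒzi+nkibit]

/s/ after /ʒ/ (voiced) → [z]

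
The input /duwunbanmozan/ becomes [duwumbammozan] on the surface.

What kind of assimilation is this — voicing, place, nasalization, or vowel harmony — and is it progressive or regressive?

/n/→[m] /n/→[m].
Each target copies a feature from the following segment, so the direction is regressive.

place assimilation, regressive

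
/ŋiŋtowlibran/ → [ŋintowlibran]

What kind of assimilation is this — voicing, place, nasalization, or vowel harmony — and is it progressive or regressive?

/ŋ/→[n].
Each target copies a feature from the following segment, so the direction is regressive.

place assimilation, regressive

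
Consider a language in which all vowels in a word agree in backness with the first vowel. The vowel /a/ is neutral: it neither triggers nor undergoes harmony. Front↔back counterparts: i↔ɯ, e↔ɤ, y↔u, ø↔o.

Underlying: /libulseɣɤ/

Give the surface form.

/u/ harmonizes with /i/ ([-back]) → [y]
/ɤ/ harmonizes with /i/ ([-back]) → [e]

[libylseɣe]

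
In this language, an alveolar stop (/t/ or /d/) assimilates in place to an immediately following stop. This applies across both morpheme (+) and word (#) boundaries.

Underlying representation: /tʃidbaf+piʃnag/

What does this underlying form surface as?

/d/ before /b/ (labial) → [b]

[tʃibbaf+piʃnag]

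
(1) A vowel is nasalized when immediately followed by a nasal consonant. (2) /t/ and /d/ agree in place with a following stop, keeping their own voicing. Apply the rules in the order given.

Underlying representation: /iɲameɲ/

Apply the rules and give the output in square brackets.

[ĩɲãmẽɲ]

Rule 1: /i/ before nasal /ɲ/ → [ĩ]
Rule 1: /a/ before nasal /m/ → [ã]
Rule 1: /e/ before nasal /ɲ/ → [ẽ]
After rule 1: ĩɲãmẽɲ
Rule 2: no segment meets the rule's conditions; no change.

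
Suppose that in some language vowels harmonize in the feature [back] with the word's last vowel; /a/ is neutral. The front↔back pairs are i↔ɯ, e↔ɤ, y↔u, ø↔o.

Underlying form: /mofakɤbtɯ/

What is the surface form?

[mofakɤbtɯ]

no segment meets the rule's conditions; no change.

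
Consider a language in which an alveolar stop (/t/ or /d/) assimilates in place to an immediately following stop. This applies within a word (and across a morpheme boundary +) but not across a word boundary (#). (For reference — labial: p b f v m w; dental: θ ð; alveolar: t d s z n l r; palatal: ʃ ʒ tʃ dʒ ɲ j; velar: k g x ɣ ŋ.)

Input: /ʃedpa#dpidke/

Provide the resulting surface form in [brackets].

[ʃebpa#bpigke]

/d/ before /p/ (labial) → [b]
/d/ before /p/ (labial) → [b]
/d/ before /k/ (velar) → [g]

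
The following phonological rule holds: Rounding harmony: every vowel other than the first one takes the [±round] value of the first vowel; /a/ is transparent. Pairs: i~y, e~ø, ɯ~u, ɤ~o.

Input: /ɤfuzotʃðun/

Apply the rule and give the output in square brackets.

/u/ harmonizes with /ɤ/ ([-round]) → [ɯ]
/o/ harmonizes with /ɤ/ ([-round]) → [ɤ]
/u/ harmonizes with /ɤ/ ([-round]) → [ɯ]

[ɤfɯzɤtʃðɯn]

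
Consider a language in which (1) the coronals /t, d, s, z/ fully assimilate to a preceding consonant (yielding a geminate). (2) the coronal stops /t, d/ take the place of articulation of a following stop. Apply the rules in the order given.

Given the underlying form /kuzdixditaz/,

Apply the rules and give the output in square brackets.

Rule 1: /d/ after /z/ → [z] (total assimilation)
Rule 1: /d/ after /x/ → [x] (total assimilation)
After rule 1: kuzzixxitaz
Rule 2: no segment meets the rule's conditions; no change.

[kuzzixxitaz]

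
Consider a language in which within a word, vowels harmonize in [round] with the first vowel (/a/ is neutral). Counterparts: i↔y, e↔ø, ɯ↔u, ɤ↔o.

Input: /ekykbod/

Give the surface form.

[ekikbɤd]

/y/ harmonizes with /e/ ([-round]) → [i]
/o/ harmonizes with /e/ ([-round]) → [ɤ]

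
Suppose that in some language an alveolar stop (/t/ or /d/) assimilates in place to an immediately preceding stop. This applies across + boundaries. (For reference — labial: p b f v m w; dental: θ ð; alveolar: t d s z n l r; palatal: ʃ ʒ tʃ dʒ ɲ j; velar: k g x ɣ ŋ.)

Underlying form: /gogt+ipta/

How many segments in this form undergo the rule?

2

/t/ after /g/ (velar) → [k]
/t/ after /p/ (labial) → [p]
2 segments change.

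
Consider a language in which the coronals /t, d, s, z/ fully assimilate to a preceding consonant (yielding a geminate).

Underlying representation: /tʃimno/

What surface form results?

no segment meets the rule's conditions; no change.

[tʃimno]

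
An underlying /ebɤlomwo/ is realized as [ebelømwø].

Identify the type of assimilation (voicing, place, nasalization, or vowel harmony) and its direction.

vowel harmony, progressive

/ɤ/→[e] /o/→[ø] /o/→[ø].
Vowels agree with the first vowel, so the harmony is progressive.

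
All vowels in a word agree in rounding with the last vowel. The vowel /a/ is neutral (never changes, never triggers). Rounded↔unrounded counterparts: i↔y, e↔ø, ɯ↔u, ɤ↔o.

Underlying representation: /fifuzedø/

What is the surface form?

/i/ harmonizes with /ø/ ([+round]) → [y]
/e/ harmonizes with /ø/ ([+round]) → [ø]

[fyfuzødø]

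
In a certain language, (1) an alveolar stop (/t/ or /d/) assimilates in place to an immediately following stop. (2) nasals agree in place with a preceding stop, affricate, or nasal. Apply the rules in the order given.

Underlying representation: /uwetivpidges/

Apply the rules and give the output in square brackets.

[uwetivpigges]

Rule 1: /d/ before /g/ (velar) → [g]
After rule 1: uwetivpigges
Rule 2: no segment meets the rule's conditions; no change.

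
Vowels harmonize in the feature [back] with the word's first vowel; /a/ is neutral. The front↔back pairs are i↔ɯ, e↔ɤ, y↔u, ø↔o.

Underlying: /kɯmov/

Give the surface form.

[kɯmov]

no segment meets the rule's conditions; no change.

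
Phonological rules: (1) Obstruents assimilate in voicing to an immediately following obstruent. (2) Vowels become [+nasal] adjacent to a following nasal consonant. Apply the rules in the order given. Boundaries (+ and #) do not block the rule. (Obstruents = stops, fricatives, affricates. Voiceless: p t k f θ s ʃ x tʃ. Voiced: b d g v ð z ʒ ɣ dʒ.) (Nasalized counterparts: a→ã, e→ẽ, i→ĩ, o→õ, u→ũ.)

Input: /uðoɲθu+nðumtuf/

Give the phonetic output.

Rule 1: no segment meets the rule's conditions; no change.
After rule 1: uðoɲθu+nðumtuf
Rule 2: /o/ before nasal /ɲ/ → [õ]
Rule 2: /u/ before nasal /n/ → [ũ]
Rule 2: /u/ before nasal /m/ → [ũ]

[uðõɲθũ+nðũmtuf]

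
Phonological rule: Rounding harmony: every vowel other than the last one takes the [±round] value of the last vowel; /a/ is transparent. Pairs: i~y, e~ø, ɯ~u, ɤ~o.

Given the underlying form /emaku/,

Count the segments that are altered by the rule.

1

/e/ harmonizes with /u/ ([+round]) → [ø]
1 segment changes.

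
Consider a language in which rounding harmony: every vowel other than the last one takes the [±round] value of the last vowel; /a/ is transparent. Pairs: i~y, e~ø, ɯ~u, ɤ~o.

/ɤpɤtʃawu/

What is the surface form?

/ɤ/ harmonizes with /u/ ([+round]) → [o]
/ɤ/ harmonizes with /u/ ([+round]) → [o]

[opotʃawu]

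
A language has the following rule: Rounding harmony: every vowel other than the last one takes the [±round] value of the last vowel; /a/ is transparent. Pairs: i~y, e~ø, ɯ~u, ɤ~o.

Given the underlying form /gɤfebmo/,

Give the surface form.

[goføbmo]

/ɤ/ harmonizes with /o/ ([+round]) → [o]
/e/ harmonizes with /o/ ([+round]) → [ø]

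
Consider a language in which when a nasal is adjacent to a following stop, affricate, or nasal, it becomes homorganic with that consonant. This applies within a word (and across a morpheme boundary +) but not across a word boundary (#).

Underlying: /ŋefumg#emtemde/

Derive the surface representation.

/m/ before /g/ (velar) → [ŋ]
/m/ before /t/ (alveolar) → [n]
/m/ before /d/ (alveolar) → [n]

[ŋefuŋg#entende]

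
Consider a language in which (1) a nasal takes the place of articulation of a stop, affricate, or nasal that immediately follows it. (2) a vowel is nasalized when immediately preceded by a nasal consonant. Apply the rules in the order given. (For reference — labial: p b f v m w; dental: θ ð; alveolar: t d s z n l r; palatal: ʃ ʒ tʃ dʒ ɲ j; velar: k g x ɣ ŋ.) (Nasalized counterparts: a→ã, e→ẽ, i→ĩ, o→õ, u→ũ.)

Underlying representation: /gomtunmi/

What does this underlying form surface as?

Rule 1: /m/ before /t/ (alveolar) → [n]
Rule 1: /n/ before /m/ (labial) → [m]
After rule 1: gontummi
Rule 2: /i/ after nasal /m/ → [ĩ]

[gontummĩ]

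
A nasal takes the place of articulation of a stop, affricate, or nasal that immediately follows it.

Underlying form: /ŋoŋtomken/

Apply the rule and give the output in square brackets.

/ŋ/ before /t/ (alveolar) → [n]
/m/ before /k/ (velar) → [ŋ]

[ŋontoŋken]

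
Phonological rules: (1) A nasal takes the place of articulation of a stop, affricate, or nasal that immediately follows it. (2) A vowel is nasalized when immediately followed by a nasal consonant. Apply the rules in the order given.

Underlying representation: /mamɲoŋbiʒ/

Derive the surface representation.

Rule 1: /m/ before /ɲ/ (palatal) → [ɲ]
Rule 1: /ŋ/ before /b/ (labial) → [m]
After rule 1: maɲɲombiʒ
Rule 2: /a/ before nasal /ɲ/ → [ã]
Rule 2: /o/ before nasal /m/ → [õ]

[mãɲɲõmbiʒ]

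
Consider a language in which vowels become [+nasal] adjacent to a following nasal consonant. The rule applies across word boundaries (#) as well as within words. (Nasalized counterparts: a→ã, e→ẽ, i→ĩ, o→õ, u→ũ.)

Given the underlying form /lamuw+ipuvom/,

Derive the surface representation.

[lãmuw+ipuvõm]

/a/ before nasal /m/ → [ã]
/o/ before nasal /m/ → [õ]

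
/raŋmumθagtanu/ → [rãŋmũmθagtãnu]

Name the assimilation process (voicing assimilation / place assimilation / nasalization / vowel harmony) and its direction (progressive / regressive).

nasalization, regressive

/a/→[ã] /u/→[ũ] /a/→[ã].
Each target copies a feature from the following segment, so the direction is regressive.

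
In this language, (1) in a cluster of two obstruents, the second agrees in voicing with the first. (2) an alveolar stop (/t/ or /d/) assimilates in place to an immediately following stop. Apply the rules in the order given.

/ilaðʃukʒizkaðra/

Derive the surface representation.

Rule 1: /ʃ/ after /ð/ (voiced) → [ʒ]
Rule 1: /ʒ/ after /k/ (voiceless) → [ʃ]
Rule 1: /k/ after /z/ (voiced) → [g]
After rule 1: ilaðʒukʃizgaðra
Rule 2: no segment meets the rule's conditions; no change.

[ilaðʒukʃizgaðra]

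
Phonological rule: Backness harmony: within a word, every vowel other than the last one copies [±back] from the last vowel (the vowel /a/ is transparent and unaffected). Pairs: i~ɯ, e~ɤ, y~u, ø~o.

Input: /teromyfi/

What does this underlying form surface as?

/o/ harmonizes with /i/ ([-back]) → [ø]

[terømyfi]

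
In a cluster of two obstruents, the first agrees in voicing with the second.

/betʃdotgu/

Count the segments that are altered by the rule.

2

/tʃ/ before /d/ (voiced) → [dʒ]
/t/ before /g/ (voiced) → [d]
2 segments change.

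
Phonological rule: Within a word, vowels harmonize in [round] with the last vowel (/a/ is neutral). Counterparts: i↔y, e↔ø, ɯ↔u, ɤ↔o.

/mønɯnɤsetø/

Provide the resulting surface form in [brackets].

/ɯ/ harmonizes with /ø/ ([+round]) → [u]
/ɤ/ harmonizes with /ø/ ([+round]) → [o]
/e/ harmonizes with /ø/ ([+round]) → [ø]

[mønunosøtø]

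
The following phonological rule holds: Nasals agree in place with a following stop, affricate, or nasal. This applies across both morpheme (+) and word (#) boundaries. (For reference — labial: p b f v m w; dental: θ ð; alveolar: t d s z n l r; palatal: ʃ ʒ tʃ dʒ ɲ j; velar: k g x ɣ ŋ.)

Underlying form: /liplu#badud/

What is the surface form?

[liplu#badud]

no segment meets the rule's conditions; no change.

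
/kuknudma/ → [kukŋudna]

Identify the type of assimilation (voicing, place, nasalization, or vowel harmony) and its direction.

place assimilation, progressive

/n/→[ŋ] /m/→[n].
Each target copies a feature from the preceding segment, so the direction is progressive.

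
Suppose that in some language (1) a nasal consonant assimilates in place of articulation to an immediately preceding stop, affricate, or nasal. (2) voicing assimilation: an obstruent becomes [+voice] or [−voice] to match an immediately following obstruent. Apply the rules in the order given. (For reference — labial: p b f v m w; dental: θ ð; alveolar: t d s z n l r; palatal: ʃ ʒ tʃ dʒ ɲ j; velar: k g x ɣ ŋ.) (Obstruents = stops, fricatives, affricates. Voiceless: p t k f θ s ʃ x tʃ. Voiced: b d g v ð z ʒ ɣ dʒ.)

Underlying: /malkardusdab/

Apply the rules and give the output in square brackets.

Rule 1: no segment meets the rule's conditions; no change.
After rule 1: malkardusdab
Rule 2: /s/ before /d/ (voiced) → [z]

[malkarduzdab]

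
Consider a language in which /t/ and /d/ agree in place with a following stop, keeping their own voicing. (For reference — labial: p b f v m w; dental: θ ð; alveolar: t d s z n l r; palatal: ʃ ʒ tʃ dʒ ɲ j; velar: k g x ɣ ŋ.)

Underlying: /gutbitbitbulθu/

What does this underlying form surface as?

/t/ before /b/ (labial) → [p]
/t/ before /b/ (labial) → [p]
/t/ before /b/ (labial) → [p]

[gupbipbipbulθu]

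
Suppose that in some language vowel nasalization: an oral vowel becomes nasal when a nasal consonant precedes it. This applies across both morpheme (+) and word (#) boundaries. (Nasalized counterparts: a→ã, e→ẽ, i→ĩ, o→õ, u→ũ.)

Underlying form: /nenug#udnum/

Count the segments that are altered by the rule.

/e/ after nasal /n/ → [ẽ]
/u/ after nasal /n/ → [ũ]
/u/ after nasal /n/ → [ũ]
3 segments change.

3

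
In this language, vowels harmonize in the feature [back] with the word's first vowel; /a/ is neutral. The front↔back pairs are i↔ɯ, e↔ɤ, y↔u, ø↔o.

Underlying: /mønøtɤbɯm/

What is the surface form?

[mønøtebim]

/ɤ/ harmonizes with /ø/ ([-back]) → [e]
/ɯ/ harmonizes with /ø/ ([-back]) → [i]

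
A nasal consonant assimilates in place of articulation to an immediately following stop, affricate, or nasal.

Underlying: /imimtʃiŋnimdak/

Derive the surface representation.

[imiɲtʃinnindak]

/m/ before /tʃ/ (palatal) → [ɲ]
/ŋ/ before /n/ (alveolar) → [n]
/m/ before /d/ (alveolar) → [n]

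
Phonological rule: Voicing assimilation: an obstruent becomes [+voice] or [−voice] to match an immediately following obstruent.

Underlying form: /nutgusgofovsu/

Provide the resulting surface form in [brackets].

/t/ before /g/ (voiced) → [d]
/s/ before /g/ (voiced) → [z]
/v/ before /s/ (voiceless) → [f]

[nudguzgofofsu]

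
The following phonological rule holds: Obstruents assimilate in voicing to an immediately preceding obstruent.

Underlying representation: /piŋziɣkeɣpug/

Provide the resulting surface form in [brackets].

[piŋziɣgeɣbug]

/k/ after /ɣ/ (voiced) → [g]
/p/ after /ɣ/ (voiced) → [b]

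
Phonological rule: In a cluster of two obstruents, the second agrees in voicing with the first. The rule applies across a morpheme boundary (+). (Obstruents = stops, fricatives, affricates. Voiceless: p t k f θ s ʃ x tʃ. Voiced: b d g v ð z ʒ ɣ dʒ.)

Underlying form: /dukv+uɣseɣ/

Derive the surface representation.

/v/ after /k/ (voiceless) → [f]
/s/ after /ɣ/ (voiced) → [z]

[dukf+uɣzeɣ]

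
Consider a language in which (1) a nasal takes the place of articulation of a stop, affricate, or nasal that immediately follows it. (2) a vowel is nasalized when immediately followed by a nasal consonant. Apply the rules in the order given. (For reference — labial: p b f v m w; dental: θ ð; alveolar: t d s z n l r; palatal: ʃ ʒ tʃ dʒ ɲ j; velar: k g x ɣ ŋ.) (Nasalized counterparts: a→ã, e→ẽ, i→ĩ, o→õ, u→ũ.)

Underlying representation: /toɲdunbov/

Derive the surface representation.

[tõndũmbov]

Rule 1: /ɲ/ before /d/ (alveolar) → [n]
Rule 1: /n/ before /b/ (labial) → [m]
After rule 1: tondumbov
Rule 2: /o/ before nasal /n/ → [õ]
Rule 2: /u/ before nasal /m/ → [ũ]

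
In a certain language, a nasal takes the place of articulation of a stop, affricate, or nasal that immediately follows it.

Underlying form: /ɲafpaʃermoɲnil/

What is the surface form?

/ɲ/ before /n/ (alveolar) → [n]

[ɲafpaʃermonnil]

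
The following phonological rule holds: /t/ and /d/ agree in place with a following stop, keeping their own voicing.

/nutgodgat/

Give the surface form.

[nukgoggat]

/t/ before /g/ (velar) → [k]
/d/ before /g/ (velar) → [g]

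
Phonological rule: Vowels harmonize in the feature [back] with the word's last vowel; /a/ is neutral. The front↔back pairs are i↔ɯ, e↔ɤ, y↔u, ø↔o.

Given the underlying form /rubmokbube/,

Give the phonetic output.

/u/ harmonizes with /e/ ([-back]) → [y]
/o/ harmonizes with /e/ ([-back]) → [ø]
/u/ harmonizes with /e/ ([-back]) → [y]

[rybmøkbybe]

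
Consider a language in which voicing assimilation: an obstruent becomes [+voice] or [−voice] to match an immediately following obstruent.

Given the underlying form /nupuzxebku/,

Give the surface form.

/z/ before /x/ (voiceless) → [s]
/b/ before /k/ (voiceless) → [p]

[nupusxepku]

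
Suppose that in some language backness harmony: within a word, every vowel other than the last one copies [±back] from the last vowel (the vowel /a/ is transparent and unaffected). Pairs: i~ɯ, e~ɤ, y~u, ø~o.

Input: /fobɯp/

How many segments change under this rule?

0

No segment meets the rule's conditions.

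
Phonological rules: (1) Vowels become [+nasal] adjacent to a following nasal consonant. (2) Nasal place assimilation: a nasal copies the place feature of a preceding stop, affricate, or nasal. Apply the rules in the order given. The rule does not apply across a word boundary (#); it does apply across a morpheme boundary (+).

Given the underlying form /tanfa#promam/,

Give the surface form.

Rule 1: /a/ before nasal /n/ → [ã]
Rule 1: /o/ before nasal /m/ → [õ]
Rule 1: /a/ before nasal /m/ → [ã]
After rule 1: tãnfa#prõmãm
Rule 2: no segment meets the rule's conditions; no change.

[tãnfa#prõmãm]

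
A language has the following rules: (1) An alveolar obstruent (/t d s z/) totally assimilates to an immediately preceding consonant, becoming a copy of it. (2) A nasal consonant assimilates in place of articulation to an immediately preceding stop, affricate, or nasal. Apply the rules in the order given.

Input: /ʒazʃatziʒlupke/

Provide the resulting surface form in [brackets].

[ʒazʃattiʒlupke]

Rule 1: /z/ after /t/ → [t] (total assimilation)
After rule 1: ʒazʃattiʒlupke
Rule 2: no segment meets the rule's conditions; no change.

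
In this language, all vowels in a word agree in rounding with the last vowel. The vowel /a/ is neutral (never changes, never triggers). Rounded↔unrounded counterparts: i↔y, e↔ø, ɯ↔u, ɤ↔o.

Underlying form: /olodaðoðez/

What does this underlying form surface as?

/o/ harmonizes with /e/ ([-round]) → [ɤ]
/o/ harmonizes with /e/ ([-round]) → [ɤ]
/o/ harmonizes with /e/ ([-round]) → [ɤ]

[ɤlɤdaðɤðez]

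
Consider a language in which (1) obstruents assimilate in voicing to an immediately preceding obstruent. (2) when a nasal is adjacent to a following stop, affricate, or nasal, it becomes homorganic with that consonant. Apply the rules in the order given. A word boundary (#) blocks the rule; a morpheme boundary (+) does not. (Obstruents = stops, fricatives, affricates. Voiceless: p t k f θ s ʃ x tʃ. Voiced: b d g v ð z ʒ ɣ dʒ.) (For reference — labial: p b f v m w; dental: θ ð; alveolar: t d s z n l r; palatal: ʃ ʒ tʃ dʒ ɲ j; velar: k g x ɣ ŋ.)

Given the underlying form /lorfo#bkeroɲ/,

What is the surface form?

[lorfo#bgeroɲ]

Rule 1: /k/ after /b/ (voiced) → [g]
After rule 1: lorfo#bgeroɲ
Rule 2: no segment meets the rule's conditions; no change.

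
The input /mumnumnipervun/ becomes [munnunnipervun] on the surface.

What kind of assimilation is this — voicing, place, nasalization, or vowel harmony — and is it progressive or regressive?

/m/→[n] /m/→[n].
Each target copies a feature from the following segment, so the direction is regressive.

place assimilation, regressive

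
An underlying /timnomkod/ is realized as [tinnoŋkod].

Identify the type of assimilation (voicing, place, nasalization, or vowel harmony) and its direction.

place assimilation, regressive

/m/→[n] /m/→[ŋ].
Each target copies a feature from the following segment, so the direction is regressive.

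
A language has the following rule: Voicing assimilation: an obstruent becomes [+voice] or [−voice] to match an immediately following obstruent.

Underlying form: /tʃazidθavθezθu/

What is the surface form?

/d/ before /θ/ (voiceless) → [t]
/v/ before /θ/ (voiceless) → [f]
/z/ before /θ/ (voiceless) → [s]

[tʃazitθafθesθu]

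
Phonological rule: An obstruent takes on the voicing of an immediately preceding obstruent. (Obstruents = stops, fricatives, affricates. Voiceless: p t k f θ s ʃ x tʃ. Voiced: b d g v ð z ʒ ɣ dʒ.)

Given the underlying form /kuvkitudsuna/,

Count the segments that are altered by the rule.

/k/ after /v/ (voiced) → [g]
/s/ after /d/ (voiced) → [z]
2 segments change.

2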